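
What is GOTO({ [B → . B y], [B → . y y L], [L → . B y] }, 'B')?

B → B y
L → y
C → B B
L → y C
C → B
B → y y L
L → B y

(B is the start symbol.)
GOTO(I, 'B') = CLOSURE({ [A → αX.β] : [A → α.Xβ] ∈ I, X = 'B' })

Items with dot before 'B', with the dot advanced:
  [B → . B y] → [B → B . y]
  [L → . B y] → [L → B . y]
Closure adds nothing (no advanced item has the dot before a non-terminal).

GOTO = { [B → B . y], [L → B . y] }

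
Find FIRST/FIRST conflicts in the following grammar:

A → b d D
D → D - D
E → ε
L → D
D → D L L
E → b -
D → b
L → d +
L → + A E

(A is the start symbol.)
Yes. D → D '-' D / D → D L L on { 'b' }; D → D '-' D / D → b on { 'b' }; D → D L L / D → b on { 'b' }

FIRST sets of the non-terminals at (or reachable through a nullable prefix from) the front of some alternative:
  FIRST(D) = { 'b' }

Productions for D:
  D → D - D: FIRST = { 'b' }
  D → D L L: FIRST = { 'b' }
  D → b: FIRST = { 'b' }
Productions for E:
  E → ε: FIRST = { ε }
  E → b -: FIRST = { 'b' }
Productions for L:
  L → D: FIRST = { 'b' }
  L → d +: FIRST = { 'd' }
  L → + A E: FIRST = { '+' }
A has only one production, so no FIRST/FIRST conflict is possible there.

Conflict for D: D → D - D and D → D L L
  Overlap: { 'b' }
Conflict for D: D → D - D and D → b
  Overlap: { 'b' }
Conflict for D: D → D L L and D → b
  Overlap: { 'b' }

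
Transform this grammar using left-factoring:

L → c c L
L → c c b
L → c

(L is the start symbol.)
Left-factoring transforms A → αβ₁ | αβ₂ into A → αA' and A' → β₁ | β₂
(α is the longest common prefix among the alternatives). Repeat until
no nonterminal has two alternatives with a common prefix.

Round 1: L has alternatives sharing prefix 'c'. Introduce L': L → c L'
  Add: L' → c L
  Add: L' → c b
  Add: L' → ε

Round 2: L' has alternatives sharing prefix 'c'. Introduce L'': L' → c L''
  Add: L'' → L
  Add: L'' → b

No remaining common prefixes — done.

Resulting grammar:
L → c L'
L' → c L''
L'' → L
L'' → b
L' → ε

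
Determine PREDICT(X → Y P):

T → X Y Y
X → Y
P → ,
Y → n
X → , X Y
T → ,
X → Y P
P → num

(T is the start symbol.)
{ 'n' }

PREDICT(X → Y P) = (FIRST(RHS) \ {ε}) ∪ (FOLLOW(X) if ε ∈ FIRST(RHS), i.e. RHS ⇒* ε)
FIRST(Y) = { 'n' }
FIRST(Y P) = { 'n' }
ε ∉ FIRST(Y P), so FOLLOW(X) is not added.
PREDICT(X → Y P) = { 'n' }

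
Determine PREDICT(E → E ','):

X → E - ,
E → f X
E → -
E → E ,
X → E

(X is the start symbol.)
{ '-', 'f' }

PREDICT(E → E ',') = (FIRST(RHS) \ {ε}) ∪ (FOLLOW(E) if ε ∈ FIRST(RHS), i.e. RHS ⇒* ε)
FIRST(E) = { '-', 'f' }
FIRST(E ',') = { '-', 'f' }
ε ∉ FIRST(E ','), so FOLLOW(E) is not added.
PREDICT(E → E ',') = { '-', 'f' }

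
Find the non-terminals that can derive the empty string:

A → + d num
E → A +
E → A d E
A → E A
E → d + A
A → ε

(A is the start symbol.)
{ 'A' }

ε-productions: A → ε
So A is immediately nullable.
No further non-terminal can be added: every production for the remaining non-terminals contains a terminal or a non-nullable non-terminal.
Nullable = { 'A' }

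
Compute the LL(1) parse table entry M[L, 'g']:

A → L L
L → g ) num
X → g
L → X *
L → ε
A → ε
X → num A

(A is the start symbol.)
L → g ) num, L → X *, L → ε

To find M[L, 'g'], we find productions for L where 'g' is in the predict set (PREDICT(N → α) = (FIRST(α) \ {ε}) ∪ (FOLLOW(N) if α ⇒* ε)).

Relevant sets:
  FIRST(X) = { 'g', 'num' }
  FOLLOW(L) = { $, '*', 'g', 'num' }

L → g ) num: PREDICT = { 'g' }
  'g' is in predict set, so this production goes in M[L, 'g']
L → X *: PREDICT = { 'g', 'num' }
  'g' is in predict set, so this production goes in M[L, 'g']
L → ε: PREDICT = { $, '*', 'g', 'num' }
  'g' is in predict set, so this production goes in M[L, 'g']

M[L, 'g'] = L → g ) num, L → X *, L → ε  (a multiply-defined cell — the grammar is not LL(1))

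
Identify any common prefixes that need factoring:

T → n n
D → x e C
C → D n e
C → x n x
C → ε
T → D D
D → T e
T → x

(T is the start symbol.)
No, left-factoring is not needed

Left-factoring is needed when two productions for the same non-terminal
share a common prefix on the right-hand side.

Productions for T:
  T → n n
  T → D D
  T → x
Productions for D:
  D → x e C
  D → T e
Productions for C:
  C → D n e
  C → x n x
  C → ε

No common prefixes found.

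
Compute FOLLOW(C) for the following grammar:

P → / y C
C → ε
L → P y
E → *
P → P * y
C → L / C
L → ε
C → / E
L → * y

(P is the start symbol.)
In P → / y C: C is at the end, add FOLLOW(P)
In C → L / C: C is at the end; this adds FOLLOW(C) to itself — nothing new

The FOLLOW sets referred to above (computed the same way, to a fixed point):
  FOLLOW(P) = { $, '*', 'y' }

Taking the union: FOLLOW(C) = { $, '*', 'y' }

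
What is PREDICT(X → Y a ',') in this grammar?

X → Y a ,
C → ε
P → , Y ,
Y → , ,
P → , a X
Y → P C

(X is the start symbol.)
{ ',' }

PREDICT(X → Y a ',') = (FIRST(RHS) \ {ε}) ∪ (FOLLOW(X) if ε ∈ FIRST(RHS), i.e. RHS ⇒* ε)
FIRST(Y) = { ',' }
FIRST(Y a ',') = { ',' }
ε ∉ FIRST(Y a ','), so FOLLOW(X) is not added.
PREDICT(X → Y a ',') = { ',' }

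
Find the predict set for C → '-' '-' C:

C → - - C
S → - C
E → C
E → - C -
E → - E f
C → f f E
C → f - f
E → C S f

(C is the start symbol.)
{ '-' }

PREDICT(C → '-' '-' C) = (FIRST(RHS) \ {ε}) ∪ (FOLLOW(C) if ε ∈ FIRST(RHS), i.e. RHS ⇒* ε)
FIRST('-' '-' C) = { '-' }
ε ∉ FIRST('-' '-' C), so FOLLOW(C) is not added.
PREDICT(C → '-' '-' C) = { '-' }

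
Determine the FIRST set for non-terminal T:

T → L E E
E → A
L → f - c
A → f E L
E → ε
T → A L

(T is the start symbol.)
FIRST sets of the other non-terminals involved (by the same procedure, iterated to a fixed point):
  FIRST(L) = { 'f' }
  FIRST(A) = { 'f' }

From T → L E E:
  - L is a non-terminal: add FIRST(L) \ {ε} = { 'f' }
    L is not nullable, so stop
From T → A L:
  - A is a non-terminal: add FIRST(A) \ {ε} = { 'f' }
    A is not nullable, so stop

Collecting: FIRST(T) = { 'f' }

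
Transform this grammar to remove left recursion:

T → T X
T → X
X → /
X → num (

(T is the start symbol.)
T → X T'
T' → X T'
T' → ε
X → /
X → num (

T is directly left-recursive. The standard transformation for
  A → A α₁ | ... | A α_m | β₁ | ... | β_n
is
  A  → β₁ A' | ... | β_n A'
  A' → α₁ A' | ... | α_m A' | ε

T → X becomes T → X T'
T → T X becomes T' → X T'
Add T' → ε

Productions for other non-terminals are unchanged:
  X → /
  X → num (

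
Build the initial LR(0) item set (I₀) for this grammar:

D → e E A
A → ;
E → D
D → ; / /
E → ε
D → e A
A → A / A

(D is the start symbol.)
{ [D → . ; / /], [D → . e A], [D → . e E A], [D' → . D] }

First, augment the grammar with D' → D
I₀ = CLOSURE({ [D' → . D] }):
  [D' → . D] has the dot before D: add [D → . e E A], [D → . ; / /], [D → . e A]
No further items can be added.

I₀ = { [D → . ; / /], [D → . e A], [D → . e E A], [D' → . D] }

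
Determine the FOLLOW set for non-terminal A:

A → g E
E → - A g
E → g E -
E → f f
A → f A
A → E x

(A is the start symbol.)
To compute FOLLOW(A), find every occurrence of A on a right-hand side N → α A β: add FIRST(β) \ {ε}, and if β is empty or nullable also add FOLLOW(N). Iterate to a fixed point.

A is the start symbol, so $ ∈ FOLLOW(A).
In E → - A g: A is followed by g, add FIRST(g) \ {ε} = { 'g' }
In A → f A: A is at the end; this adds FOLLOW(A) to itself — nothing new

Taking the union: FOLLOW(A) = { $, 'g' }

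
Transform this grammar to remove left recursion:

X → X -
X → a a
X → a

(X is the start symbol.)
X → a a X'
X → a X'
X' → - X'
X' → ε

X is directly left-recursive. The standard transformation for
  A → A α₁ | ... | A α_m | β₁ | ... | β_n
is
  A  → β₁ A' | ... | β_n A'
  A' → α₁ A' | ... | α_m A' | ε

X → a a becomes X → a a X'
X → a becomes X → a X'
X → X - becomes X' → - X'
Add X' → ε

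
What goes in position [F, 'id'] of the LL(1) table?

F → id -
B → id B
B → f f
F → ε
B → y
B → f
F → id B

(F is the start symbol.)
F → id -, F → id B

To find M[F, 'id'], we find productions for F where 'id' is in the predict set (PREDICT(N → α) = (FIRST(α) \ {ε}) ∪ (FOLLOW(N) if α ⇒* ε)).

Relevant sets:
  FOLLOW(F) = { $ }

F → id -: PREDICT = { 'id' }
  'id' is in predict set, so this production goes in M[F, 'id']
F → ε: PREDICT = { $ }
F → id B: PREDICT = { 'id' }
  'id' is in predict set, so this production goes in M[F, 'id']

M[F, 'id'] = F → id -, F → id B  (a multiply-defined cell — the grammar is not LL(1))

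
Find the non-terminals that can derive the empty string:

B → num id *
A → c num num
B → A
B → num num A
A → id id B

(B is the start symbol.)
None

A non-terminal is nullable if it can derive ε (the empty string): either it has an ε-production, or it has a production whose right-hand side consists entirely of nullable non-terminals.

There are no ε-productions, so no non-terminal can derive ε.
No non-terminals are nullable.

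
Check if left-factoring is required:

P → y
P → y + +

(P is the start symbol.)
Yes, P has productions with common prefix 'y'

Left-factoring is needed when two productions for the same non-terminal
share a common prefix on the right-hand side.

Productions for P:
  P → y
  P → y + +

Found common prefix 'y' in productions for P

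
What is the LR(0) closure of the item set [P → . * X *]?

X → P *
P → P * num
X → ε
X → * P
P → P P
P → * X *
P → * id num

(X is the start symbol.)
To compute CLOSURE, for each item [A → α.Bβ] where B is a non-terminal, add [B → .γ] for all productions B → γ; repeat for the newly added items until nothing changes.

Start with: [P → . * X *]
The dot precedes the terminal '*', so nothing is added.

CLOSURE = { [P → . * X *] }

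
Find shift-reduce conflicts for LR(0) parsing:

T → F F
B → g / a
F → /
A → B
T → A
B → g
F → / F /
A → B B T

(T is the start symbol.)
A shift-reduce conflict occurs when an LR(0) state has both:
  - a complete (reduce) item [A → α .] (dot at the end), and
  - a shift item [B → β . c γ] (dot before a terminal).

Augment with T' → T and build the canonical LR(0) collection (I0 = CLOSURE({[T' → . T]}), then GOTO on every symbol after a dot until no new states appear). It has 14 states:
  I0: { [A → . B B T], [A → . B], [B → . g / a], [B → . g], [F → . / F /], [F → . /], [T → . A], [T → . F F], [T' → . T] }  — shift
  I1: { [F → . / F /], [F → . /], [F → / . F /], [F → / .] }  — shift, reduce
  I2: { [T → A .] }  — reduce
  I3: { [A → B . B T], [A → B .], [B → . g / a], [B → . g] }  — shift, reduce
  I4: { [F → . / F /], [F → . /], [T → F . F] }  — shift
  I5: { [T' → T .] }  — accept
  I6: { [B → g . / a], [B → g .] }  — shift, reduce
  I7: { [B → g / . a] }  — shift
  I8: { [B → g / a .] }  — reduce
  I9: { [T → F F .] }  — reduce
  I10: { [A → . B B T], [A → . B], [A → B B . T], [B → . g / a], [B → . g], [F → . / F /], [F → . /], [T → . A], [T → . F F] }  — shift
  I11: { [A → B B T .] }  — reduce
  I12: { [F → / F . /] }  — shift
  I13: { [F → / F / .] }  — reduce

I1 contains reduce item [F → / .] and shift items [F → . /], [F → . / F /] — shift-reduce conflict.
I3 contains reduce item [A → B .] and shift items [B → . g], [B → . g / a] — shift-reduce conflict.
I6 contains reduce item [B → g .] and shift item [B → g . / a] — shift-reduce conflict.

Answer: Yes — I1: [F → / .] vs [F → . /]; I3: [A → B .] vs [B → . g]; I6: [B → g .] vs [B → g . / a]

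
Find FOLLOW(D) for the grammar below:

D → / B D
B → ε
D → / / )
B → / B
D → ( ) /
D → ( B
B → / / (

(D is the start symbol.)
D is the start symbol, so $ ∈ FOLLOW(D).
In D → / B D: D is at the end; this adds FOLLOW(D) to itself — nothing new

Taking the union: FOLLOW(D) = { $ }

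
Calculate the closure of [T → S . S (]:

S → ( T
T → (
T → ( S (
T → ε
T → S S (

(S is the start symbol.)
To compute CLOSURE, for each item [A → α.Bβ] where B is a non-terminal, add [B → .γ] for all productions B → γ; repeat for the newly added items until nothing changes.

Start with: [T → S . S (]
  [T → S . S (] has the dot before S: add [S → . ( T]
No further items can be added.

CLOSURE = { [S → . ( T], [T → S . S (] }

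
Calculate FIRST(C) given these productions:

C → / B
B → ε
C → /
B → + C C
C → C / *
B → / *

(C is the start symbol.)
{ '/' }

From C → / B:
  - '/' is a terminal: add '/' and stop
From C → /:
  - '/' is a terminal: add '/' and stop
From C → C / *:
  - C is the symbol being defined: contributes nothing new
    C is not nullable, so stop

Collecting: FIRST(C) = { '/' }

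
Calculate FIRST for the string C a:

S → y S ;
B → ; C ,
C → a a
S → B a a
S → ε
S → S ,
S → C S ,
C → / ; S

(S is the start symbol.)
FIRST sets of the non-terminals involved (from the grammar, by fixed-point iteration):
  FIRST(C) = { '/', 'a' }

To compute FIRST(C a), process the symbols left to right:
Symbol C is a non-terminal. Add FIRST(C) \ {ε} = { '/', 'a' }
C is not nullable (ε ∉ FIRST(C)), so stop here.
FIRST(C a) = { '/', 'a' }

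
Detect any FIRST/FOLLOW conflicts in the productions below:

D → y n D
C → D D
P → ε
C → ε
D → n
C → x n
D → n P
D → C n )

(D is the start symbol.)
Nullable non-terminals: C, P.
FIRST sets used below: FIRST(D) = { 'n', 'x', 'y' }

C: nullable alternative(s) C → ε; FOLLOW(C) = { 'n' }
  C → D D: FIRST \ {ε} = { 'n', 'x', 'y' } — overlaps FOLLOW(C) on { 'n' }: CONFLICT
  C → ε: FIRST \ {ε} = { } — this is the only nullable alternative, skip
  C → x n: FIRST \ {ε} = { 'x' } — disjoint from FOLLOW(C)
P has a nullable alternative but only one production, so nothing to check.

D has no nullable alternative, so no FIRST/FOLLOW check is needed there.

So the grammar has 1 FIRST/FOLLOW conflict (marked CONFLICT above).

Answer: Yes. C → D D with FOLLOW(C) on { 'n' }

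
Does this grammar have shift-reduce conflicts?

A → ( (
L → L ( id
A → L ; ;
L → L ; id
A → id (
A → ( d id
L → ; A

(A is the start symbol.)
A shift-reduce conflict occurs when an LR(0) state has both:
  - a complete (reduce) item [A → α .] (dot at the end), and
  - a shift item [B → β . c γ] (dot before a terminal).

Augment with A' → A and build the canonical LR(0) collection (I0 = CLOSURE({[A' → . A]}), then GOTO on every symbol after a dot until no new states appear). It has 16 states:
  I0: { [A → . ( (], [A → . ( d id], [A → . L ; ;], [A → . id (], [A' → . A], [L → . ; A], [L → . L ( id], [L → . L ; id] }  — shift
  I1: { [A → ( . (], [A → ( . d id] }  — shift
  I2: { [A → . ( (], [A → . ( d id], [A → . L ; ;], [A → . id (], [L → . ; A], [L → . L ( id], [L → . L ; id], [L → ; . A] }  — shift
  I3: { [A' → A .] }  — accept
  I4: { [A → L . ; ;], [L → L . ( id], [L → L . ; id] }  — shift
  I5: { [A → id . (] }  — shift
  I6: { [A → id ( .] }  — reduce
  I7: { [L → L ( . id] }  — shift
  I8: { [A → L ; . ;], [L → L ; . id] }  — shift
  I9: { [A → L ; ; .] }  — reduce
  I10: { [L → L ; id .] }  — reduce
  I11: { [L → L ( id .] }  — reduce
  I12: { [L → ; A .] }  — reduce
  I13: { [A → ( ( .] }  — reduce
  I14: { [A → ( d . id] }  — shift
  I15: { [A → ( d id .] }  — reduce

No state contains both a complete item and a shift item.

Answer: No shift-reduce conflicts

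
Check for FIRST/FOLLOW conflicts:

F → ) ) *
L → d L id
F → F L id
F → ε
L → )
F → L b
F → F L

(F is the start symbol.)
Nullable non-terminals: F.
FIRST sets used below: FIRST(F) = { ')', 'd', ε }, FIRST(L) = { ')', 'd' }

F: nullable alternative(s) F → ε; FOLLOW(F) = { $, ')', 'd' }
  F → ) ) *: FIRST \ {ε} = { ')' } — overlaps FOLLOW(F) on { ')' }: CONFLICT
  F → F L id: FIRST \ {ε} = { ')', 'd' } — overlaps FOLLOW(F) on { ')', 'd' }: CONFLICT
  F → ε: FIRST \ {ε} = { } — this is the only nullable alternative, skip
  F → L b: FIRST \ {ε} = { ')', 'd' } — overlaps FOLLOW(F) on { ')', 'd' }: CONFLICT
  F → F L: FIRST \ {ε} = { ')', 'd' } — overlaps FOLLOW(F) on { ')', 'd' }: CONFLICT

L has no nullable alternative, so no FIRST/FOLLOW check is needed there.

So the grammar has 4 FIRST/FOLLOW conflicts (marked CONFLICT above).

Answer: Yes. F → ')' ')' '*' with FOLLOW(F) on { ')' }; F → F L id with FOLLOW(F) on { ')', 'd' }; F → L b with FOLLOW(F) on { ')', 'd' }; F → F L with FOLLOW(F) on { ')', 'd' }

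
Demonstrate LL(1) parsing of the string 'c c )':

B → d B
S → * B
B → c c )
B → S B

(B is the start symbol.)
LL(1) parsing maintains a stack (initially the start symbol over $) and the input. At each step: if the stack top is a terminal, match it against the current input token; if it is a non-terminal N, replace it with the RHS of M[N, lookahead] (the unique production whose predict set contains the lookahead).

Stack is shown with the top on the left.

Stack    Input    Action
------------------------
B $      c c ) $  output B → c c )
c c ) $  c c ) $  match 'c'
c ) $    c ) $    match 'c'
) $      ) $      match ')'
$        $        accept

The string is accepted.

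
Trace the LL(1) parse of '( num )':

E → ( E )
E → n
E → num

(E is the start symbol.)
LL(1) parsing maintains a stack (initially the start symbol over $) and the input. At each step: if the stack top is a terminal, match it against the current input token; if it is a non-terminal N, replace it with the RHS of M[N, lookahead] (the unique production whose predict set contains the lookahead).

Stack is shown with the top on the left.

Stack    Input      Action
--------------------------
E $      ( num ) $  output E → ( E )
( E ) $  ( num ) $  match '('
E ) $    num ) $    output E → num
num ) $  num ) $    match 'num'
) $      ) $        match ')'
$        $          accept

The string is accepted.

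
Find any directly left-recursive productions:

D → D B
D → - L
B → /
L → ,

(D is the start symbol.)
Yes, D is left-recursive

Direct left recursion occurs when N → N α for some non-terminal N (the right-hand side begins with the left-hand side itself).

D → D B: LEFT RECURSIVE (starts with D)
D → - L: starts with '-'
B → /: starts with '/'
L → ,: starts with ','

The grammar has direct left recursion on: D.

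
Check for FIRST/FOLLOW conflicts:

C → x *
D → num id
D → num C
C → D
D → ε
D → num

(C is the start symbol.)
No FIRST/FOLLOW conflicts.

Nullable non-terminals: C, D.
FIRST sets used below: FIRST(D) = { 'num', ε }

C: nullable alternative(s) C → D; FOLLOW(C) = { $ }
  C → x *: FIRST \ {ε} = { 'x' } — disjoint from FOLLOW(C)
  C → D: FIRST \ {ε} = { 'num' } — this is the only nullable alternative, skip

D: nullable alternative(s) D → ε; FOLLOW(D) = { $ }
  D → num id: FIRST \ {ε} = { 'num' } — disjoint from FOLLOW(D)
  D → num C: FIRST \ {ε} = { 'num' } — disjoint from FOLLOW(D)
  D → ε: FIRST \ {ε} = { } — this is the only nullable alternative, skip
  D → num: FIRST \ {ε} = { 'num' } — disjoint from FOLLOW(D)

No FIRST/FOLLOW conflicts found.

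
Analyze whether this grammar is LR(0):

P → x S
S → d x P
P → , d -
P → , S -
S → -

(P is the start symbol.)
Yes, the grammar is LR(0)

Augment with P' → P and build the canonical LR(0) collection (I0 = CLOSURE({[P' → . P]}), then GOTO on every symbol after a dot until no new states appear). It has 13 states:
  I0: { [P → . , S -], [P → . , d -], [P → . x S], [P' → . P] }  — shift
  I1: { [P → , . S -], [P → , . d -], [S → . -], [S → . d x P] }  — shift
  I2: { [P' → P .] }  — accept
  I3: { [P → x . S], [S → . -], [S → . d x P] }  — shift
  I4: { [S → - .] }  — reduce
  I5: { [P → x S .] }  — reduce
  I6: { [S → d . x P] }  — shift
  I7: { [P → . , S -], [P → . , d -], [P → . x S], [S → d x . P] }  — shift
  I8: { [S → d x P .] }  — reduce
  I9: { [P → , S . -] }  — shift
  I10: { [P → , d . -], [S → d . x P] }  — shift
  I11: { [P → , d - .] }  — reduce
  I12: { [P → , S - .] }  — reduce

Every state is either a pure shift/goto state or contains exactly one complete item and nothing to shift — no conflicts. The grammar is LR(0).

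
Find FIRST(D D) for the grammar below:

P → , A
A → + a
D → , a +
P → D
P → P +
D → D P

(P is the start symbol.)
FIRST sets of the non-terminals involved (from the grammar, by fixed-point iteration):
  FIRST(D) = { ',' }

To compute FIRST(D D), process the symbols left to right:
Symbol D is a non-terminal. Add FIRST(D) \ {ε} = { ',' }
D is not nullable (ε ∉ FIRST(D)), so stop here.
FIRST(D D) = { ',' }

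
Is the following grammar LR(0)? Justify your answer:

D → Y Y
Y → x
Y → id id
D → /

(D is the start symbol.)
A grammar is LR(0) if no state in the canonical LR(0) collection has:
  - both a shift item (dot before a terminal) and a complete item (shift-reduce conflict), or
  - two or more complete items (reduce-reduce conflict; the accept item [D' → D .] counts as a complete item here).

Augment with D' → D and build the canonical LR(0) collection (I0 = CLOSURE({[D' → . D]}), then GOTO on every symbol after a dot until no new states appear). It has 8 states:
  I0: { [D → . /], [D → . Y Y], [D' → . D], [Y → . id id], [Y → . x] }  — shift
  I1: { [D → / .] }  — reduce
  I2: { [D' → D .] }  — accept
  I3: { [D → Y . Y], [Y → . id id], [Y → . x] }  — shift
  I4: { [Y → id . id] }  — shift
  I5: { [Y → x .] }  — reduce
  I6: { [Y → id id .] }  — reduce
  I7: { [D → Y Y .] }  — reduce

Every state is either a pure shift/goto state or contains exactly one complete item and nothing to shift — no conflicts. The grammar is LR(0).

Answer: Yes, the grammar is LR(0)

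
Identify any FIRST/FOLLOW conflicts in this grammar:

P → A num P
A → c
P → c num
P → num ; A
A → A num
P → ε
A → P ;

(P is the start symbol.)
Yes. P → A num P with FOLLOW(P) on { ';' }

Nullable non-terminals: P.
FIRST sets used below: FIRST(A) = { ';', 'c', 'num' }

P: nullable alternative(s) P → ε; FOLLOW(P) = { $, ';' }
  P → A num P: FIRST \ {ε} = { ';', 'c', 'num' } — overlaps FOLLOW(P) on { ';' }: CONFLICT
  P → c num: FIRST \ {ε} = { 'c' } — disjoint from FOLLOW(P)
  P → num ; A: FIRST \ {ε} = { 'num' } — disjoint from FOLLOW(P)
  P → ε: FIRST \ {ε} = { } — this is the only nullable alternative, skip

A has no nullable alternative, so no FIRST/FOLLOW check is needed there.

So the grammar has 1 FIRST/FOLLOW conflict (marked CONFLICT above).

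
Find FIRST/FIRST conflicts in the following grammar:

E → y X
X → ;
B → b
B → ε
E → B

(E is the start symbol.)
A FIRST/FIRST conflict occurs when two productions N → α and N → β for the same non-terminal have FIRST(α) ∩ FIRST(β) ≠ ∅ (with ε ∈ FIRST of a nullable right-hand side, so two nullable alternatives also conflict).

FIRST sets of the non-terminals at (or reachable through a nullable prefix from) the front of some alternative:
  FIRST(B) = { 'b', ε }

Productions for E:
  E → y X: FIRST = { 'y' }
  E → B: FIRST = { 'b', ε }
Productions for B:
  B → b: FIRST = { 'b' }
  B → ε: FIRST = { ε }
X has only one production, so no FIRST/FIRST conflict is possible there.

All alternatives of each non-terminal have pairwise disjoint FIRST sets.

Answer: No FIRST/FIRST conflicts.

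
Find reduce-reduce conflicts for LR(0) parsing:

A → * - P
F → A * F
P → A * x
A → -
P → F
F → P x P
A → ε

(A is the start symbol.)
Yes — I11: [F → A * F .] vs [P → F .]

Augment with A' → A and build the canonical LR(0) collection (I0 = CLOSURE({[A' → . A]}), then GOTO on every symbol after a dot until no new states appear). It has 14 states:
  I0: { [A → . * - P], [A → . -], [A → .], [A' → . A] }  — shift, reduce
  I1: { [A → * . - P] }  — shift
  I2: { [A → - .] }  — reduce
  I3: { [A' → A .] }  — accept
  I4: { [A → * - . P], [A → . * - P], [A → . -], [A → .], [F → . A * F], [F → . P x P], [P → . A * x], [P → . F] }  — shift, reduce
  I5: { [F → A . * F], [P → A . * x] }  — shift
  I6: { [P → F .] }  — reduce
  I7: { [A → * - P .], [F → P . x P] }  — shift, reduce
  I8: { [A → . * - P], [A → . -], [A → .], [F → . A * F], [F → . P x P], [F → P x . P], [P → . A * x], [P → . F] }  — shift, reduce
  I9: { [F → P . x P], [F → P x P .] }  — shift, reduce
  I10: { [A → . * - P], [A → . -], [A → .], [F → . A * F], [F → . P x P], [F → A * . F], [P → . A * x], [P → . F], [P → A * . x] }  — shift, reduce
  I11: { [F → A * F .], [P → F .] }  — 2 reduces
  I12: { [F → P . x P] }  — shift
  I13: { [P → A * x .] }  — reduce

I11 contains complete items [F → A * F .], [P → F .] — reduce-reduce conflict.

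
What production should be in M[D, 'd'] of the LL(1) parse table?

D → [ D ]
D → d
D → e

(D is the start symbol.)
D → d

To find M[D, 'd'], we find productions for D where 'd' is in the predict set (PREDICT(N → α) = (FIRST(α) \ {ε}) ∪ (FOLLOW(N) if α ⇒* ε)).

D → [ D ]: PREDICT = { '[' }
D → d: PREDICT = { 'd' }
  'd' is in predict set, so this production goes in M[D, 'd']
D → e: PREDICT = { 'e' }

M[D, 'd'] = D → d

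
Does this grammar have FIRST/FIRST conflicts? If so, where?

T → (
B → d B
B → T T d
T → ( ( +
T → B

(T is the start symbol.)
Yes. T → '(' / T → '(' '(' '+' on { '(' }; T → '(' / T → B on { '(' }; T → '(' '(' '+' / T → B on { '(' }; B → d B / B → T T d on { 'd' }

A FIRST/FIRST conflict occurs when two productions N → α and N → β for the same non-terminal have FIRST(α) ∩ FIRST(β) ≠ ∅ (with ε ∈ FIRST of a nullable right-hand side, so two nullable alternatives also conflict).

FIRST sets of the non-terminals at (or reachable through a nullable prefix from) the front of some alternative:
  FIRST(B) = { '(', 'd' }
  FIRST(T) = { '(', 'd' }

Productions for T:
  T → (: FIRST = { '(' }
  T → ( ( +: FIRST = { '(' }
  T → B: FIRST = { '(', 'd' }
Productions for B:
  B → d B: FIRST = { 'd' }
  B → T T d: FIRST = { '(', 'd' }

Conflict for T: T → ( and T → ( ( +
  Overlap: { '(' }
Conflict for T: T → ( and T → B
  Overlap: { '(' }
Conflict for T: T → ( ( + and T → B
  Overlap: { '(' }
Conflict for B: B → d B and B → T T d
  Overlap: { 'd' }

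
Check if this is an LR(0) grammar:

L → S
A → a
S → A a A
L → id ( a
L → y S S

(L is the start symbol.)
Yes, the grammar is LR(0)

A grammar is LR(0) if no state in the canonical LR(0) collection has:
  - both a shift item (dot before a terminal) and a complete item (shift-reduce conflict), or
  - two or more complete items (reduce-reduce conflict; the accept item [L' → L .] counts as a complete item here).

Augment with L' → L and build the canonical LR(0) collection (I0 = CLOSURE({[L' → . L]}), then GOTO on every symbol after a dot until no new states appear). It has 13 states:
  I0: { [A → . a], [L → . S], [L → . id ( a], [L → . y S S], [L' → . L], [S → . A a A] }  — shift
  I1: { [S → A . a A] }  — shift
  I2: { [L' → L .] }  — accept
  I3: { [L → S .] }  — reduce
  I4: { [A → a .] }  — reduce
  I5: { [L → id . ( a] }  — shift
  I6: { [A → . a], [L → y . S S], [S → . A a A] }  — shift
  I7: { [A → . a], [L → y S . S], [S → . A a A] }  — shift
  I8: { [L → y S S .] }  — reduce
  I9: { [L → id ( . a] }  — shift
  I10: { [L → id ( a .] }  — reduce
  I11: { [A → . a], [S → A a . A] }  — shift
  I12: { [S → A a A .] }  — reduce

Every state is either a pure shift/goto state or contains exactly one complete item and nothing to shift — no conflicts. The grammar is LR(0).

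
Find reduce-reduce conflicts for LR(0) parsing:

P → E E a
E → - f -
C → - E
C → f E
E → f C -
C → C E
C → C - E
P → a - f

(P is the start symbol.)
Augment with P' → P and build the canonical LR(0) collection (I0 = CLOSURE({[P' → . P]}), then GOTO on every symbol after a dot until no new states appear). It has 22 states:
  I0: { [E → . - f -], [E → . f C -], [P → . E E a], [P → . a - f], [P' → . P] }  — shift
  I1: { [E → - . f -] }  — shift
  I2: { [E → . - f -], [E → . f C -], [P → E . E a] }  — shift
  I3: { [P' → P .] }  — accept
  I4: { [P → a . - f] }  — shift
  I5: { [C → . - E], [C → . C - E], [C → . C E], [C → . f E], [E → f . C -] }  — shift
  I6: { [C → - . E], [E → . - f -], [E → . f C -] }  — shift
  I7: { [C → C . - E], [C → C . E], [E → . - f -], [E → . f C -], [E → f C . -] }  — shift
  I8: { [C → f . E], [E → . - f -], [E → . f C -] }  — shift
  I9: { [C → f E .] }  — reduce
  I10: { [C → C - . E], [E → - . f -], [E → . - f -], [E → . f C -], [E → f C - .] }  — shift, reduce
  I11: { [C → C E .] }  — reduce
  I12: { [C → C - E .] }  — reduce
  I13: { [C → . - E], [C → . C - E], [C → . C E], [C → . f E], [E → - f . -], [E → f . C -] }  — shift
  I14: { [C → - . E], [E → - f - .], [E → . - f -], [E → . f C -] }  — shift, reduce
  I15: { [C → - E .] }  — reduce
  I16: { [P → a - . f] }  — shift
  I17: { [P → a - f .] }  — reduce
  I18: { [P → E E . a] }  — shift
  I19: { [P → E E a .] }  — reduce
  I20: { [E → - f . -] }  — shift
  I21: { [E → - f - .] }  — reduce

No state contains more than one complete item.

Answer: No reduce-reduce conflicts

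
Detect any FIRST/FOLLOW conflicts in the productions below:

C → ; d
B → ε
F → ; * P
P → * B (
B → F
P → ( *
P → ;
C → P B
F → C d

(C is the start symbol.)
Yes. B → F with FOLLOW(B) on { '(' }

A FIRST/FOLLOW conflict occurs when a non-terminal N has a nullable alternative N → β (β ⇒* ε) and another alternative N → α with FIRST(α) ∩ FOLLOW(N) ≠ ∅: on such a lookahead the parser cannot decide between expanding α and letting N vanish via β.

Nullable non-terminals: B.
FIRST sets used below: FIRST(F) = { '(', '*', ';' }

B: nullable alternative(s) B → ε; FOLLOW(B) = { $, '(', 'd' }
  B → ε: FIRST \ {ε} = { } — this is the only nullable alternative, skip
  B → F: FIRST \ {ε} = { '(', '*', ';' } — overlaps FOLLOW(B) on { '(' }: CONFLICT

C, F, P have no nullable alternative, so no FIRST/FOLLOW check is needed there.

So the grammar has 1 FIRST/FOLLOW conflict (marked CONFLICT above).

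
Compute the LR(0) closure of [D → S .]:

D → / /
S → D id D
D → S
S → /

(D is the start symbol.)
To compute CLOSURE, for each item [A → α.Bβ] where B is a non-terminal, add [B → .γ] for all productions B → γ; repeat for the newly added items until nothing changes.

Start with: [D → S .]
The dot is at the end, so nothing is added.

CLOSURE = { [D → S .] }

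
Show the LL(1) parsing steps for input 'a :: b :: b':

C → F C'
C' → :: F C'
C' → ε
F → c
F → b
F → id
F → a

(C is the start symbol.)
LL(1) parsing maintains a stack (initially the start symbol over $) and the input. At each step: if the stack top is a terminal, match it against the current input token; if it is a non-terminal N, replace it with the RHS of M[N, lookahead] (the unique production whose predict set contains the lookahead).

Stack is shown with the top on the left.

Stack      Input          Action
--------------------------------
C $        a :: b :: b $  output C → F C'
F C' $     a :: b :: b $  output F → a
a C' $     a :: b :: b $  match 'a'
C' $       :: b :: b $    output C' → :: F C'
:: F C' $  :: b :: b $    match '::'
F C' $     b :: b $       output F → b
b C' $     b :: b $       match 'b'
C' $       :: b $         output C' → :: F C'
:: F C' $  :: b $         match '::'
F C' $     b $            output F → b
b C' $     b $            match 'b'
C' $       $              output C' → ε
$          $              accept

The string is accepted.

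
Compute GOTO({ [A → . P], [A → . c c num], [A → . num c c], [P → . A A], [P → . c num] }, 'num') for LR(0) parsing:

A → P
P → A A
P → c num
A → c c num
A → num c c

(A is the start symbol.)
GOTO(I, 'num') = CLOSURE({ [A → αX.β] : [A → α.Xβ] ∈ I, X = 'num' })

Items with dot before 'num', with the dot advanced:
  [A → . num c c] → [A → num . c c]
Closure adds nothing (no advanced item has the dot before a non-terminal).

GOTO = { [A → num . c c] }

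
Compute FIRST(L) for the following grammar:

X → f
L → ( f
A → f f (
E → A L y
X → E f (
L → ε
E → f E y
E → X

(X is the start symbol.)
{ '(', ε }

To compute FIRST(L), examine every production with L on the left-hand side, reading each right-hand side left to right until a non-nullable symbol is reached.

From L → ( f:
  - '(' is a terminal: add '(' and stop
From L → ε:
  - ε-production, so ε ∈ FIRST(L)

Collecting: FIRST(L) = { '(', ε }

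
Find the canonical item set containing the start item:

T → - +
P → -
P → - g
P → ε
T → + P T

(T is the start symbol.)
{ [T → . + P T], [T → . - +], [T' → . T] }

First, augment the grammar with T' → T
I₀ = CLOSURE({ [T' → . T] }):
  [T' → . T] has the dot before T: add [T → . - +], [T → . + P T]
No further items can be added.

I₀ = { [T → . + P T], [T → . - +], [T' → . T] }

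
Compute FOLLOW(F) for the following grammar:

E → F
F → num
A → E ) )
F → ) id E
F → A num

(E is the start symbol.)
{ $, ')' }

In E → F: F is at the end, add FOLLOW(E)

The FOLLOW sets referred to above (computed the same way, to a fixed point):
  FOLLOW(E) = { $, ')' }

Taking the union: FOLLOW(F) = { $, ')' }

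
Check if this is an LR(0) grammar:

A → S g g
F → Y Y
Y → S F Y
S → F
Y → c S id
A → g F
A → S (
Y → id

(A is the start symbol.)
No. Reduce-reduce conflict: [A → g F .] and [S → F .]

Augment with A' → A and build the canonical LR(0) collection (I0 = CLOSURE({[A' → . A]}), then GOTO on every symbol after a dot until no new states appear). It has 18 states:
  I0: { [A → . S (], [A → . S g g], [A → . g F], [A' → . A], [F → . Y Y], [S → . F], [Y → . S F Y], [Y → . c S id], [Y → . id] }  — shift
  I1: { [A' → A .] }  — accept
  I2: { [S → F .] }  — reduce
  I3: { [A → S . (], [A → S . g g], [F → . Y Y], [S → . F], [Y → . S F Y], [Y → . c S id], [Y → . id], [Y → S . F Y] }  — shift
  I4: { [F → . Y Y], [F → Y . Y], [S → . F], [Y → . S F Y], [Y → . c S id], [Y → . id] }  — shift
  I5: { [F → . Y Y], [S → . F], [Y → . S F Y], [Y → . c S id], [Y → . id], [Y → c . S id] }  — shift
  I6: { [A → g . F], [F → . Y Y], [S → . F], [Y → . S F Y], [Y → . c S id], [Y → . id] }  — shift
  I7: { [Y → id .] }  — reduce
  I8: { [A → g F .], [S → F .] }  — 2 reduces
  I9: { [F → . Y Y], [S → . F], [Y → . S F Y], [Y → . c S id], [Y → . id], [Y → S . F Y] }  — shift
  I10: { [F → . Y Y], [S → . F], [S → F .], [Y → . S F Y], [Y → . c S id], [Y → . id], [Y → S F . Y] }  — shift, reduce
  I11: { [F → . Y Y], [F → Y . Y], [S → . F], [Y → . S F Y], [Y → . c S id], [Y → . id], [Y → S F Y .] }  — shift, reduce
  I12: { [F → . Y Y], [F → Y . Y], [F → Y Y .], [S → . F], [Y → . S F Y], [Y → . c S id], [Y → . id] }  — shift, reduce
  I13: { [F → . Y Y], [S → . F], [Y → . S F Y], [Y → . c S id], [Y → . id], [Y → S . F Y], [Y → c S . id] }  — shift
  I14: { [Y → c S id .], [Y → id .] }  — 2 reduces
  I15: { [A → S ( .] }  — reduce
  I16: { [A → S g . g] }  — shift
  I17: { [A → S g g .] }  — reduce

Conflict in state I8:
  Reduce-reduce conflict: [A → g F .] and [S → F .]
So the grammar is NOT LR(0).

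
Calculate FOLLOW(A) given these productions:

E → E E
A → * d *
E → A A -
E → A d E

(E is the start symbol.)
To compute FOLLOW(A), find every occurrence of A on a right-hand side N → α A β: add FIRST(β) \ {ε}, and if β is empty or nullable also add FOLLOW(N). Iterate to a fixed point.

In E → A A -: A is followed by A '-', add FIRST(A '-') \ {ε} = { '*' }
In E → A A -: A is followed by '-', add FIRST('-') \ {ε} = { '-' }
In E → A d E: A is followed by d E, add FIRST(d E) \ {ε} = { 'd' }

Taking the union: FOLLOW(A) = { '*', '-', 'd' }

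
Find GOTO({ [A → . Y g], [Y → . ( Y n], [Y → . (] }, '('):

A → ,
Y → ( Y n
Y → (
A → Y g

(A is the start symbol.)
{ [Y → ( . Y n], [Y → ( .], [Y → . ( Y n], [Y → . (] }

GOTO(I, '(') = CLOSURE({ [A → αX.β] : [A → α.Xβ] ∈ I, X = '(' })

Items with dot before '(', with the dot advanced:
  [Y → . (] → [Y → ( .]
  [Y → . ( Y n] → [Y → ( . Y n]
Closure of the advanced items:
  [Y → ( . Y n] has the dot before Y: add [Y → . ( Y n], [Y → . (]

GOTO = { [Y → ( . Y n], [Y → ( .], [Y → . ( Y n], [Y → . (] }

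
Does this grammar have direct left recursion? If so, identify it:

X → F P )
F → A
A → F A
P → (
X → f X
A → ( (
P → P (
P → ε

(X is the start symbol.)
X → F P ): starts with F
F → A: starts with A
A → F A: starts with F
P → (: starts with '('
X → f X: starts with f
A → ( (: starts with '('
P → P (: LEFT RECURSIVE (starts with P)
P → ε: starts with ε

The grammar has direct left recursion on: P.

Answer: Yes, P is left-recursive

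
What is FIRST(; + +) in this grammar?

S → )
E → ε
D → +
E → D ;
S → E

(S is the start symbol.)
To compute FIRST(; + +), process the symbols left to right:
Symbol ; is a terminal. Add ';' and stop.
FIRST(; + +) = { ';' }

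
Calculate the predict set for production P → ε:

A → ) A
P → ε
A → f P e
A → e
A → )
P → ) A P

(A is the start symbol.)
{ 'e' }

PREDICT(P → ε) = (FIRST(RHS) \ {ε}) ∪ (FOLLOW(P) if ε ∈ FIRST(RHS), i.e. RHS ⇒* ε)
The right-hand side is ε (FIRST(ε) = { ε }), so the predict set is FOLLOW(P) = { 'e' }
PREDICT(P → ε) = { 'e' }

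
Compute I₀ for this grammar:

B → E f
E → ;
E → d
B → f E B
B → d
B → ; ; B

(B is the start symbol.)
{ [B → . ; ; B], [B → . E f], [B → . d], [B → . f E B], [B' → . B], [E → . ;], [E → . d] }

First, augment the grammar with B' → B
I₀ = CLOSURE({ [B' → . B] }):
  [B' → . B] has the dot before B: add [B → . E f], [B → . f E B], [B → . d], [B → . ; ; B]
  [B → . E f] has the dot before E: add [E → . ;], [E → . d]
No further items can be added.

I₀ = { [B → . ; ; B], [B → . E f], [B → . d], [B → . f E B], [B' → . B], [E → . ;], [E → . d] }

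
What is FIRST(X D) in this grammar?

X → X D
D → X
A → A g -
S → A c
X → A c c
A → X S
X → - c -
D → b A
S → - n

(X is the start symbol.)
{ '-' }

FIRST sets of the non-terminals involved (from the grammar, by fixed-point iteration):
  FIRST(X) = { '-' }

To compute FIRST(X D), process the symbols left to right:
Symbol X is a non-terminal. Add FIRST(X) \ {ε} = { '-' }
X is not nullable (ε ∉ FIRST(X)), so stop here.
FIRST(X D) = { '-' }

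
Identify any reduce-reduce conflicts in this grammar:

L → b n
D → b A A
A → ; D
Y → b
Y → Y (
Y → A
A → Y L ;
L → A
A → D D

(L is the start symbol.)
A reduce-reduce conflict occurs when an LR(0) state has two complete items [A → α .] and [B → β .] — both call for a reduction, and with no lookahead the parser cannot choose between them.

Augment with L' → L and build the canonical LR(0) collection (I0 = CLOSURE({[L' → . L]}), then GOTO on every symbol after a dot until no new states appear). It has 17 states:
  I0: { [A → . ; D], [A → . D D], [A → . Y L ;], [D → . b A A], [L → . A], [L → . b n], [L' → . L], [Y → . A], [Y → . Y (], [Y → . b] }  — shift
  I1: { [A → ; . D], [D → . b A A] }  — shift
  I2: { [L → A .], [Y → A .] }  — 2 reduces
  I3: { [A → D . D], [D → . b A A] }  — shift
  I4: { [L' → L .] }  — accept
  I5: { [A → . ; D], [A → . D D], [A → . Y L ;], [A → Y . L ;], [D → . b A A], [L → . A], [L → . b n], [Y → . A], [Y → . Y (], [Y → . b], [Y → Y . (] }  — shift
  I6: { [A → . ; D], [A → . D D], [A → . Y L ;], [D → . b A A], [D → b . A A], [L → b . n], [Y → . A], [Y → . Y (], [Y → . b], [Y → b .] }  — shift, reduce
  I7: { [A → . ; D], [A → . D D], [A → . Y L ;], [D → . b A A], [D → b A . A], [Y → . A], [Y → . Y (], [Y → . b], [Y → A .] }  — shift, reduce
  I8: { [A → . ; D], [A → . D D], [A → . Y L ;], [D → . b A A], [D → b . A A], [Y → . A], [Y → . Y (], [Y → . b], [Y → b .] }  — shift, reduce
  I9: { [L → b n .] }  — reduce
  I10: { [D → b A A .], [Y → A .] }  — 2 reduces
  I11: { [Y → Y ( .] }  — reduce
  I12: { [A → Y L . ;] }  — shift
  I13: { [A → Y L ; .] }  — reduce
  I14: { [A → D D .] }  — reduce
  I15: { [A → . ; D], [A → . D D], [A → . Y L ;], [D → . b A A], [D → b . A A], [Y → . A], [Y → . Y (], [Y → . b] }  — shift
  I16: { [A → ; D .] }  — reduce

I2 contains complete items [L → A .], [Y → A .] — reduce-reduce conflict.
I10 contains complete items [D → b A A .], [Y → A .] — reduce-reduce conflict.

Answer: Yes — I2: [L → A .] vs [Y → A .]; I10: [D → b A A .] vs [Y → A .]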